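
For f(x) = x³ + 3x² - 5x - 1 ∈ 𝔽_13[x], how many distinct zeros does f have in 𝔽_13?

3

Evaluate at each of the 13 elements of 𝔽_13:
f(0) = 12; f(1) = 11; f(2) = 9; f(3) = 12; f(4) = 0 → root; f(5) = 5; f(6) = 7; f(7) = 12; f(8) = 0 → root; f(9) = 3; f(10) = 1; f(11) = 0 → root; f(12) = 6.
Roots: {4, 8, 11}.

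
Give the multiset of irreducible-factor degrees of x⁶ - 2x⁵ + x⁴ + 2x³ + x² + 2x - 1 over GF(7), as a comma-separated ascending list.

Write h(x) = x⁶ - 2x⁵ + x⁴ + 2x³ + x² + 2x - 1.
Linear factors from roots: (x - 3), (x + 1).
Complete factorization: h(x) = (x - 3)·(x + 1)^2·(x³ - x² - 2x - 2).
Factor degrees with multiplicity: 1 + 1 + 1 + 3 = 6.

1, 1, 1, 3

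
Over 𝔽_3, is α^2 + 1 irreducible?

Yes

Write f(α) = α^2 + 1.
Check for roots in 𝔽_3: f(0) = 1; f(1) = 2; f(2) = 2.
No roots. A degree-2 polynomial over a field with no linear factor is irreducible.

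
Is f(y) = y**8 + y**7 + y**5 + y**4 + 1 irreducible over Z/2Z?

Yes

Check for roots in Z/2Z: f(0) = 1; f(1) = 1.
No roots, so no linear factors.
Monic irreducibles of degree 2 over GF(2): y**2 + y + 1.
None of them divide f (all give nonzero remainder).
Monic irreducibles of degree 3 over GF(2): y**3 + y + 1, y**3 + y**2 + 1.
None of them divide f (all give nonzero remainder).
Monic irreducibles of degree 4 over GF(2): y**4 + y + 1, y**4 + y**3 + 1, y**4 + y**3 + y**2 + y + 1.
None of them divide f (all give nonzero remainder).
No irreducible factor of degree ≤ 4 exists, so f is irreducible over GF(2).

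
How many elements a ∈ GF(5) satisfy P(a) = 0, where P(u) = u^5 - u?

Evaluate at each of the 5 elements of GF(5):
P(0) = 0 → root; P(1) = 0 → root; P(2) = 0 → root; P(3) = 0 → root; P(4) = 0 → root.
Roots: {0, 1, 2, 3, 4}.

5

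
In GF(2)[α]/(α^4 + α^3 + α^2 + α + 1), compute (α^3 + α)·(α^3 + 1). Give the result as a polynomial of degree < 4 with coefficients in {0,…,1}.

Multiply in GF(2)[α]: (α^3 + α)·(α^3 + 1) = α^6 + α^4 + α^3 + α.
Reduce using α^4 ≡ α^3 + α^2 + α + 1 (mod α^4 + α^3 + α^2 + α + 1).
Reduced: α^2 + α + 1.

α^2 + α + 1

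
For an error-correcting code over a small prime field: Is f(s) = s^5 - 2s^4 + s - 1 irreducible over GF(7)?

Yes

Check for roots in GF(7): f(0) = 6; f(1) = 6; f(2) = 1; f(3) = 6; f(4) = 4; f(5) = 3; f(6) = 2.
No roots, so no linear factors.
Degree-2 irreducible divisors: test the 21 monic irreducibles of degree 2 over GF(7).
None of them divide f (all give nonzero remainder).
No irreducible factor of degree ≤ 2 exists, so f is irreducible over GF(7).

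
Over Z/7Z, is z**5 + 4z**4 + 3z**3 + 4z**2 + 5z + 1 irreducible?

No

Write P(z) = z**5 + 4z**4 + 3z**3 + 4z**2 + 5z + 1.
Check for roots in Z/7Z: P(0) = 1; P(1) = 4; P(2) = 0 → root; P(3) = 0 → root; P(4) = 1; P(5) = 1; P(6) = 0 → root.
P(2) = 0, so (z − 2) divides P(z); P is reducible.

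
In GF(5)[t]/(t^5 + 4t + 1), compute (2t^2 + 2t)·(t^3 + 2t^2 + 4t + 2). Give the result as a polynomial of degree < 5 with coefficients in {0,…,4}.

t^4 + 2t^3 + 2t^2 + t + 3

Multiply in GF(5)[t]: (2t^2 + 2t)·(t^3 + 2t^2 + 4t + 2) = 2t^5 + t^4 + 2t^3 + 2t^2 + 4t.
Reduce using t^5 ≡ t + 4 (mod t^5 + 4t + 1).
Reduced: t^4 + 2t^3 + 2t^2 + t + 3.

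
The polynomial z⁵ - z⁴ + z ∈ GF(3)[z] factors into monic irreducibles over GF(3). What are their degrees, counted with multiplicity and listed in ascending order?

1, 1, 3

Write f(z) = z⁵ - z⁴ + z.
Roots in GF(3): f(0) = 0 → root; f(1) = 1; f(2) = 0 → root.
Linear factors from roots: (z), (z + 1).
Complete factorization: f(z) = (z)·(z + 1)·(z³ + z² - z + 1).
Factor degrees with multiplicity: 1 + 1 + 3 = 5.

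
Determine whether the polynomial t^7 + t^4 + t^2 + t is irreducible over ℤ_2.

No

Write h(t) = t^7 + t^4 + t^2 + t.
Check for roots in ℤ_2: h(0) = 0 → root; h(1) = 0 → root.
h(0) = 0, so (t) divides h(t); h is reducible.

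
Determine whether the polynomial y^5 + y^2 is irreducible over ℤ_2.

No

Write h(y) = y^5 + y^2.
Check for roots in ℤ_2: h(0) = 0 → root; h(1) = 0 → root.
h(0) = 0, so (y) divides h(y); h is reducible.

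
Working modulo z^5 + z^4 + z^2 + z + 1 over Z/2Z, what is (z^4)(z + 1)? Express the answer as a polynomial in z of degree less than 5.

Multiply in Z/2Z[z]: (z^4)·(z + 1) = z^5 + z^4.
Reduce using z^5 ≡ z^4 + z^2 + z + 1 (mod z^5 + z^4 + z^2 + z + 1).
Reduced: z^2 + z + 1.

z^2 + z + 1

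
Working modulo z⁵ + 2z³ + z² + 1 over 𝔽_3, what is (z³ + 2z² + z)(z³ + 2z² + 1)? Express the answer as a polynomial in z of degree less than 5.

z^2 + 2

Multiply in 𝔽_3[z]: (z³ + 2z² + z)·(z³ + 2z² + 1) = z⁶ + z⁵ + 2z⁴ + 2z² + z.
Reduce using z⁵ ≡ z³ + 2z² + 2 (mod z⁵ + 2z³ + z² + 1).
Reduced: z² + 2.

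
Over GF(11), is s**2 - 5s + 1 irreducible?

Yes

Write P(s) = s**2 - 5s + 1.
Check each element of GF(11) for a root: P(0)=1, P(1)=8, P(2)=6, P(3)=6, P(4)=8, P(5)=1, P(6)=7, P(7)=4, P(8)=3, P(9)=4, P(10)=7.
No roots. A degree-2 polynomial over a field with no linear factor is irreducible.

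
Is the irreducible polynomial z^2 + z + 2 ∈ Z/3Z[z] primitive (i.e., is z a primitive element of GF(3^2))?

Yes

Write f(z) = z^2 + z + 2.
|GF(3^2)^×| = 3^2 − 1 = 8. Prime factorization: 8 = 2^3.
f is primitive ⇔ z has order 8 in GF(3)[z]/(f), i.e. z^(8/q) ≠ 1 for each prime q | 8.
z^(4) mod f = 2.
None equal 1, so z has full order 8; f is primitive.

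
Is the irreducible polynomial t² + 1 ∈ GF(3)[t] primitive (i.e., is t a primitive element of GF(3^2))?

Write f(t) = t² + 1.
|GF(3^2)^×| = 3^2 − 1 = 8. Prime factorization: 8 = 2^3.
f is primitive ⇔ t has order 8 in GF(3)[t]/(f), i.e. t^(8/q) ≠ 1 for each prime q | 8.
t^(4) mod f = 1
Since t^(4) = 1, the order of t divides 4 < 8; not primitive.

No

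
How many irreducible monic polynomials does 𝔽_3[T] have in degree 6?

116

Gauss's count: N_{3}(6) = (1/6) Σ_{d|6} μ(6/d)·3^d.
Divisors of 6: 1, 2, 3, 6; μ(6/d) for each: 1, -1, -1, 1.
Σ = 3^1 − 3^2 − 3^3 + 3^6 = 696.
N = 696/6 = 116.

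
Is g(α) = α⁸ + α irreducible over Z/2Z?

No

Check for roots in Z/2Z: g(0) = 0 → root; g(1) = 0 → root.
g(0) = 0, so (α) divides g(α); g is reducible.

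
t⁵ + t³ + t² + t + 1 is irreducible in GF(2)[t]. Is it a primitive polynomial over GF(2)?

Yes

Write f(t) = t⁵ + t³ + t² + t + 1.
|GF(2^5)^×| = 2^5 − 1 = 31. Prime factorization: 31 = 31.
f is primitive ⇔ t has order 31 in GF(2)[t]/(f), i.e. t^(31/q) ≠ 1 for each prime q | 31.
t^(1) mod f = t.
None equal 1, so t has full order 31; f is primitive.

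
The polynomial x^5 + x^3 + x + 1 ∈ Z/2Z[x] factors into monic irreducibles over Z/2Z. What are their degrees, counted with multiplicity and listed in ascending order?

Write h(x) = x^5 + x^3 + x + 1.
Roots in Z/2Z: h(0) = 1; h(1) = 0 → root.
Linear factors from roots: (x + 1).
Complete factorization: h(x) = (x + 1)·(x^4 + x^3 + 1).
Factor degrees with multiplicity: 1 + 4 = 5.

1, 4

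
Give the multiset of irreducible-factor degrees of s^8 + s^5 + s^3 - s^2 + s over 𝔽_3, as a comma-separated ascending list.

Write g(s) = s^8 + s^5 + s^3 - s^2 + s.
Roots in 𝔽_3: g(0) = 0 → root; g(1) = 0 → root; g(2) = 0 → root.
Linear factors from roots: (s), (s - 1), (s + 1).
Complete factorization: g(s) = (s)·(s + 1)^2·(s - 1)^2·(s^3 - s + 1).
Factor degrees with multiplicity: 1 + 1 + 1 + 1 + 1 + 3 = 8.

1, 1, 1, 1, 1, 3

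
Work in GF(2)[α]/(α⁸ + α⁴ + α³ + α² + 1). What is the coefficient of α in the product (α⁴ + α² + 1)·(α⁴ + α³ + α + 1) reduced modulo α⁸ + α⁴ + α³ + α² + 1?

1

Multiply in GF(2)[α]: (α⁴ + α² + 1)·(α⁴ + α³ + α + 1) = α⁸ + α⁷ + α⁶ + α² + α + 1.
Reduce using α⁸ ≡ α⁴ + α³ + α² + 1 (mod α⁸ + α⁴ + α³ + α² + 1).
Reduced: α⁷ + α⁶ + α⁴ + α³ + α.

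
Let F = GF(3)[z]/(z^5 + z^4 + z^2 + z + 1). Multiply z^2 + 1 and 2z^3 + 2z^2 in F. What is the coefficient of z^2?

Multiply in GF(3)[z]: (z^2 + 1)·(2z^3 + 2z^2) = 2z^5 + 2z^4 + 2z^3 + 2z^2.
Reduce using z^5 ≡ 2z^4 + 2z^2 + 2z + 2 (mod z^5 + z^4 + z^2 + z + 1).
Reduced: 2z^3 + z + 1.

0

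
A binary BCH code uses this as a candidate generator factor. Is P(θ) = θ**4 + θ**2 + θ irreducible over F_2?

No

Check for roots in F_2: P(0) = 0 → root; P(1) = 1.
P(0) = 0, so (θ) divides P(θ); P is reducible.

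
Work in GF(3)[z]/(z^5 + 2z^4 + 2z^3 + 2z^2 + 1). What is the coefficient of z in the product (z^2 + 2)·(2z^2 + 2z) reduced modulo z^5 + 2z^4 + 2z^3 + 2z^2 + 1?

1

Multiply in GF(3)[z]: (z^2 + 2)·(2z^2 + 2z) = 2z^4 + 2z^3 + z^2 + z.
Reduced: 2z^4 + 2z^3 + z^2 + z.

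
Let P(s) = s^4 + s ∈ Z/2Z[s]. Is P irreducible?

No

Check for roots in Z/2Z: P(0) = 0 → root; P(1) = 0 → root.
P(0) = 0, so (s) divides P(s); P is reducible.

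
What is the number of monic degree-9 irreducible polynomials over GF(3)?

Gauss's count: N_{3}(9) = (1/9) Σ_{d|9} μ(9/d)·3^d.
Divisors of 9: 1, 3, 9; μ(9/d) for each: 0, -1, 1.
Σ = − 3^3 + 3^9 = 19656.
N = 19656/9 = 2184.

2184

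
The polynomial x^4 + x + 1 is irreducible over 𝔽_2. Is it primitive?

Yes

Write f(x) = x^4 + x + 1.
|GF(2^4)^×| = 2^4 − 1 = 15. Prime factorization: 15 = 3·5.
f is primitive ⇔ x has order 15 in GF(2)[x]/(f), i.e. x^(15/q) ≠ 1 for each prime q | 15.
x^(5) mod f = x^2 + x.
x^(3) mod f = x^3.
None equal 1, so x has full order 15; f is primitive.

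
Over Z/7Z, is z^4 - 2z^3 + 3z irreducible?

Write P(z) = z^4 - 2z^3 + 3z.
Check for roots in Z/7Z: P(0) = 0 → root; P(1) = 2; P(2) = 6; P(3) = 1; P(4) = 0 → root; P(5) = 5; P(6) = 0 → root.
P(0) = 0, so (z) divides P(z); P is reducible.

No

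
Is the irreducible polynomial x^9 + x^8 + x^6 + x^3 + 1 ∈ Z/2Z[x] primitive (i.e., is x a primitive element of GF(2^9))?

No

Write f(x) = x^9 + x^8 + x^6 + x^3 + 1.
|GF(2^9)^×| = 2^9 − 1 = 511. Prime factorization: 511 = 7·73.
f is primitive ⇔ x has order 511 in GF(2)[x]/(f), i.e. x^(511/q) ≠ 1 for each prime q | 511.
x^(73) mod f = 1
x^(7) mod f = x^7.
Since x^(73) = 1, the order of x divides 73 < 511; not primitive.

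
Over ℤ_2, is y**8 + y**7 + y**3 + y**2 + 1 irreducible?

Write h(y) = y**8 + y**7 + y**3 + y**2 + 1.
Check for roots in ℤ_2: h(0) = 1; h(1) = 1.
No roots, so no linear factors.
Monic irreducibles of degree 2 over GF(2): y**2 + y + 1.
None of them divide h (all give nonzero remainder).
Monic irreducibles of degree 3 over GF(2): y**3 + y + 1, y**3 + y**2 + 1.
None of them divide h (all give nonzero remainder).
Monic irreducibles of degree 4 over GF(2): y**4 + y + 1, y**4 + y**3 + 1, y**4 + y**3 + y**2 + y + 1.
None of them divide h (all give nonzero remainder).
No irreducible factor of degree ≤ 4 exists, so h is irreducible over GF(2).

Yes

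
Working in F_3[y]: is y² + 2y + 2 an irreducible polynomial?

Yes

Write P(y) = y² + 2y + 2.
Check for roots in F_3: P(0) = 2; P(1) = 2; P(2) = 1.
No roots. A degree-2 polynomial over a field with no linear factor is irreducible.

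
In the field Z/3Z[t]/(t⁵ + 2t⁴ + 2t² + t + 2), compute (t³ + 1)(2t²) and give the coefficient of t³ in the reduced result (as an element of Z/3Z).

Multiply in Z/3Z[t]: (t³ + 1)·(2t²) = 2t⁵ + 2t².
Reduce using t⁵ ≡ t⁴ + t² + 2t + 1 (mod t⁵ + 2t⁴ + 2t² + t + 2).
Reduced: 2t⁴ + t² + t + 2.

0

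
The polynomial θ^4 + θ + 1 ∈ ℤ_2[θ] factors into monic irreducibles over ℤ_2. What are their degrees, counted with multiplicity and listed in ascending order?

4

Write f(θ) = θ^4 + θ + 1.
Roots in ℤ_2: f(0) = 1; f(1) = 1.
Complete factorization: f(θ) = (θ^4 + θ + 1).
Factor degrees with multiplicity: 4 = 4.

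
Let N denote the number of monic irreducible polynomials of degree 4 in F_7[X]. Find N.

588

x^(7^4) − x is the product of all monic irreducibles of degree dividing 4; Möbius inversion gives N = (1/4) Σ μ(4/d)·7^d.
Divisors of 4: 1, 2, 4; μ(4/d) for each: 0, -1, 1.
Σ = − 7^2 + 7^4 = 2352.
N = 2352/4 = 588.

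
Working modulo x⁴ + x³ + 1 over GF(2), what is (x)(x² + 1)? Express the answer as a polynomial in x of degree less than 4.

Multiply in GF(2)[x]: (x)·(x² + 1) = x³ + x.
Reduced: x³ + x.

x^3 + x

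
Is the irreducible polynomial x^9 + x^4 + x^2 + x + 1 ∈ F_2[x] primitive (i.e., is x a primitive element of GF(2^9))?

No

Write f(x) = x^9 + x^4 + x^2 + x + 1.
|GF(2^9)^×| = 2^9 − 1 = 511. Prime factorization: 511 = 7·73.
f is primitive ⇔ x has order 511 in GF(2)[x]/(f), i.e. x^(511/q) ≠ 1 for each prime q | 511.
x^(73) mod f = 1
x^(7) mod f = x^7.
Since x^(73) = 1, the order of x divides 73 < 511; not primitive.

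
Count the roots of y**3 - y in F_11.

Write f(y) = y**3 - y.
Evaluate at each of the 11 elements of F_11:
f(0) = 0 → root; f(1) = 0 → root; f(2) = 6; f(3) = 2; f(4) = 5; f(5) = 10; f(6) = 1; f(7) = 6; f(8) = 9; f(9) = 5; f(10) = 0 → root.
Roots: {0, 1, 10}.

3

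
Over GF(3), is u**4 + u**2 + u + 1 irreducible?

Write m(u) = u**4 + u**2 + u + 1.
Check for roots in GF(3): m(0) = 1; m(1) = 1; m(2) = 2.
No roots, so no linear factors.
Monic irreducibles of degree 2 over GF(3): u**2 + 1, u**2 + u - 1, u**2 - u - 1.
None of them divide m (all give nonzero remainder).
No irreducible factor of degree ≤ 2 exists, so m is irreducible over GF(3).

Yes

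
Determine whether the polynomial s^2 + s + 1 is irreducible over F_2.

Yes

Write h(s) = s^2 + s + 1.
Check for roots in F_2: h(0) = 1; h(1) = 1.
No roots. A degree-2 polynomial over a field with no linear factor is irreducible.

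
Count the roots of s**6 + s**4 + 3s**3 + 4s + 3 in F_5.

Write f(s) = s**6 + s**4 + 3s**3 + 4s + 3.
Evaluate at each of the 5 elements of F_5:
f(0) = 3; f(1) = 2; f(2) = 0 → root; f(3) = 1; f(4) = 3.
Roots: {2}.

1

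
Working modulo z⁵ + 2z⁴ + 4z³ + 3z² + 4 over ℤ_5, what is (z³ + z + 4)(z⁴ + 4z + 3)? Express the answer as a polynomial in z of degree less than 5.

z^4 + 2z^2 + 2z + 3

Multiply in ℤ_5[z]: (z³ + z + 4)·(z⁴ + 4z + 3) = z⁷ + z⁵ + 3z⁴ + 3z³ + 4z² + 4z + 2.
Reduce using z⁵ ≡ 3z⁴ + z³ + 2z² + 1 (mod z⁵ + 2z⁴ + 4z³ + 3z² + 4).
Reduced: z⁴ + 2z² + 2z + 3.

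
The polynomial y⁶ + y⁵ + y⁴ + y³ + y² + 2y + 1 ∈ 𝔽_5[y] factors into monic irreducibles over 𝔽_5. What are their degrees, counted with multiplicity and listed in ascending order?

Write f(y) = y⁶ + y⁵ + y⁴ + y³ + y² + 2y + 1.
Roots in 𝔽_5: f(0) = 1; f(1) = 3; f(2) = 4; f(3) = 1; f(4) = 0 → root.
Linear factors from roots: (y + 1).
Complete factorization: f(y) = (y + 1)·(y² - 2y - 1)·(y³ + 2y² + y - 1).
Factor degrees with multiplicity: 1 + 2 + 3 = 6.

1, 2, 3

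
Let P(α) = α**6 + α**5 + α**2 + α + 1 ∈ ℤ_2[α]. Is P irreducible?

Yes

Check for roots in ℤ_2: P(0) = 1; P(1) = 1.
No roots, so no linear factors.
Monic irreducibles of degree 2 over GF(2): α**2 + α + 1.
None of them divide P (all give nonzero remainder).
Monic irreducibles of degree 3 over GF(2): α**3 + α + 1, α**3 + α**2 + 1.
None of them divide P (all give nonzero remainder).
No irreducible factor of degree ≤ 3 exists, so P is irreducible over GF(2).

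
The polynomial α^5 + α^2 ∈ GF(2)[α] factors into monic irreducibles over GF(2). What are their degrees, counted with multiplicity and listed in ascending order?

1, 1, 1, 2

Write g(α) = α^5 + α^2.
Roots in GF(2): g(0) = 0 → root; g(1) = 0 → root.
Linear factors from roots: (α), (α + 1).
Complete factorization: g(α) = (α + 1)·(α)^2·(α^2 + α + 1).
Factor degrees with multiplicity: 1 + 1 + 1 + 2 = 5.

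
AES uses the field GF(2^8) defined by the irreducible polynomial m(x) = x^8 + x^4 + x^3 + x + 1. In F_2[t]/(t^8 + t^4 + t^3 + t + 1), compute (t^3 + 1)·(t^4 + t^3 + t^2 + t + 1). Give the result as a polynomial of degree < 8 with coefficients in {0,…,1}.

Multiply in F_2[t]: (t^3 + 1)·(t^4 + t^3 + t^2 + t + 1) = t^7 + t^6 + t^5 + t^2 + t + 1.
Reduced: t^7 + t^6 + t^5 + t^2 + t + 1.

t^7 + t^6 + t^5 + t^2 + t + 1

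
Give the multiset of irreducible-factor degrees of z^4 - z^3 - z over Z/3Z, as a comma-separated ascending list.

Write h(z) = z^4 - z^3 - z.
Roots in Z/3Z: h(0) = 0 → root; h(1) = 2; h(2) = 0 → root.
Linear factors from roots: (z), (z + 1).
Complete factorization: h(z) = (z)·(z + 1)·(z^2 + z - 1).
Factor degrees with multiplicity: 1 + 1 + 2 = 4.

1, 1, 2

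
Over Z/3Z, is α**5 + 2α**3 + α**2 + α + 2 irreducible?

Yes

Write m(α) = α**5 + 2α**3 + α**2 + α + 2.
Check for roots in Z/3Z: m(0) = 2; m(1) = 1; m(2) = 2.
No roots, so no linear factors.
Monic irreducibles of degree 2 over GF(3): α**2 + 1, α**2 + α + 2, α**2 + 2α + 2.
None of them divide m (all give nonzero remainder).
No irreducible factor of degree ≤ 2 exists, so m is irreducible over GF(3).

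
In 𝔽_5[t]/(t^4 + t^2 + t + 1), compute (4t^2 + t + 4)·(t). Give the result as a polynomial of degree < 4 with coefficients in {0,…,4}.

4t^3 + t^2 + 4t

Multiply in 𝔽_5[t]: (4t^2 + t + 4)·(t) = 4t^3 + t^2 + 4t.
Reduced: 4t^3 + t^2 + 4t.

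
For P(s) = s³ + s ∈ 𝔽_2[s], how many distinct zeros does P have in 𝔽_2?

2

Evaluate at each of the 2 elements of 𝔽_2:
P(0) = 0 → root; P(1) = 0 → root.
Roots: {0, 1}.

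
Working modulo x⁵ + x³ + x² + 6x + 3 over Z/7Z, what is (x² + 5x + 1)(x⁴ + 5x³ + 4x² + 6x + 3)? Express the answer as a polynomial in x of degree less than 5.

Multiply in Z/7Z[x]: (x² + 5x + 1)·(x⁴ + 5x³ + 4x² + 6x + 3) = x⁶ + 3x⁵ + 2x⁴ + 3x³ + 2x² + 3.
Reduce using x⁵ ≡ 6x³ + 6x² + x + 4 (mod x⁵ + x³ + x² + 6x + 3).
Reduced: x⁴ + 6x³ + 1.

x^4 + 6x^3 + 1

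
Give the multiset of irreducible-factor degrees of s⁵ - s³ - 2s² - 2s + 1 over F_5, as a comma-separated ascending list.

2, 3

Write h(s) = s⁵ - s³ - 2s² - 2s + 1.
Roots in F_5: h(0) = 1; h(1) = 2; h(2) = 3; h(3) = 3; h(4) = 1.
Complete factorization: h(s) = (s² - s + 1)·(s³ + s² - s + 1).
Factor degrees with multiplicity: 2 + 3 = 5.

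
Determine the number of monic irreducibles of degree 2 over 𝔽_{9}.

Gauss's count: N_{9}(2) = (1/2) Σ_{d|2} μ(2/d)·9^d.
Divisors of 2: 1, 2; μ(2/d) for each: -1, 1.
Σ = − 9^1 + 9^2 = 72.
N = 72/2 = 36.

36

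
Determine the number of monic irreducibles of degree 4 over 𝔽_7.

By the necklace-counting formula, N_7(4) = (1/4) Σ_{d|4} μ(4/d)·7^d.
Divisors of 4: 1, 2, 4; μ(4/d) for each: 0, -1, 1.
Σ = − 7^2 + 7^4 = 2352.
N = 2352/4 = 588.

588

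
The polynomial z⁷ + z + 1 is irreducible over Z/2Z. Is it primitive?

Yes

Write f(z) = z⁷ + z + 1.
|GF(2^7)^×| = 2^7 − 1 = 127. Prime factorization: 127 = 127.
f is primitive ⇔ z has order 127 in GF(2)[z]/(f), i.e. z^(127/q) ≠ 1 for each prime q | 127.
z^(1) mod f = z.
None equal 1, so z has full order 127; f is primitive.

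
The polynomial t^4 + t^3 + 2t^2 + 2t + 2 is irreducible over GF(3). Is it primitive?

Yes

Write f(t) = t^4 + t^3 + 2t^2 + 2t + 2.
|GF(3^4)^×| = 3^4 − 1 = 80. Prime factorization: 80 = 2^4·5.
f is primitive ⇔ t has order 80 in GF(3)[t]/(f), i.e. t^(80/q) ≠ 1 for each prime q | 80.
t^(40) mod f = 2.
t^(16) mod f = t^2 + t.
None equal 1, so t has full order 80; f is primitive.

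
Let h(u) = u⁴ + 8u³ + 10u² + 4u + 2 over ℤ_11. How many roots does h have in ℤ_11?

Evaluate at each of the 11 elements of ℤ_11:
h(0) = 2; h(1) = 3; h(2) = 9; h(3) = 5; h(4) = 0 → root; h(5) = 5; h(6) = 0 → root; h(7) = 0 → root; h(8) = 0 → root; h(9) = 8; h(10) = 1.
Roots: {4, 6, 7, 8}.

4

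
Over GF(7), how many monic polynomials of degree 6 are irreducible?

19544

x^(7^6) − x is the product of all monic irreducibles of degree dividing 6; Möbius inversion gives N = (1/6) Σ μ(6/d)·7^d.
Divisors of 6: 1, 2, 3, 6; μ(6/d) for each: 1, -1, -1, 1.
Σ = 7^1 − 7^2 − 7^3 + 7^6 = 117264.
N = 117264/6 = 19544.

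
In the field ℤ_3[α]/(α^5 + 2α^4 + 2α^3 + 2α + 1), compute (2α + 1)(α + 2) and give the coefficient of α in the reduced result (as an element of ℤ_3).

2

Multiply in ℤ_3[α]: (2α + 1)·(α + 2) = 2α^2 + 2α + 2.
Reduced: 2α^2 + 2α + 2.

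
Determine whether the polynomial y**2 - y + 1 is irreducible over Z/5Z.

Yes

Write P(y) = y**2 - y + 1.
Check for roots in Z/5Z: P(0) = 1; P(1) = 1; P(2) = 3; P(3) = 2; P(4) = 3.
No roots. A degree-2 polynomial over a field with no linear factor is irreducible.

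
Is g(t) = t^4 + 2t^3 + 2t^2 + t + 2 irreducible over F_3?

Yes

Check for roots in F_3: g(0) = 2; g(1) = 2; g(2) = 2.
No roots, so no linear factors.
Monic irreducibles of degree 2 over GF(3): t^2 + 1, t^2 + t + 2, t^2 + 2t + 2.
None of them divide g (all give nonzero remainder).
No irreducible factor of degree ≤ 2 exists, so g is irreducible over GF(3).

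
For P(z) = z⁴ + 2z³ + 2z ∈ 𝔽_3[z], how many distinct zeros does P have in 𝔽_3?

2

Evaluate at each of the 3 elements of 𝔽_3:
P(0) = 0 → root; P(1) = 2; P(2) = 0 → root.
Roots: {0, 2}.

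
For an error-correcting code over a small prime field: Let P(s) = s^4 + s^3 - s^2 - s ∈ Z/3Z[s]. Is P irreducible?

Check for roots in Z/3Z: P(0) = 0 → root; P(1) = 0 → root; P(2) = 0 → root.
P(0) = 0, so (s) divides P(s); P is reducible.

No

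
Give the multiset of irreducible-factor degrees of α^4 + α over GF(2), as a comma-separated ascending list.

Write g(α) = α^4 + α.
Roots in GF(2): g(0) = 0 → root; g(1) = 0 → root.
Linear factors from roots: (α), (α + 1).
Complete factorization: g(α) = (α)·(α + 1)·(α^2 + α + 1).
Factor degrees with multiplicity: 1 + 1 + 2 = 4.

1, 1, 2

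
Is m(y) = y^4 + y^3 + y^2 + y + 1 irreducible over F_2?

Check for roots in F_2: m(0) = 1; m(1) = 1.
No roots, so no linear factors.
Monic irreducibles of degree 2 over GF(2): y^2 + y + 1.
None of them divide m (all give nonzero remainder).
No irreducible factor of degree ≤ 2 exists, so m is irreducible over GF(2).

Yes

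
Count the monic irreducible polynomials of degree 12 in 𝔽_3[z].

44220

By the necklace-counting formula, N_3(12) = (1/12) Σ_{d|12} μ(12/d)·3^d.
Divisors of 12: 1, 2, 3, 4, 6, 12; μ(12/d) for each: 0, 1, 0, -1, -1, 1.
Σ = 3^2 − 3^4 − 3^6 + 3^12 = 530640.
N = 530640/12 = 44220.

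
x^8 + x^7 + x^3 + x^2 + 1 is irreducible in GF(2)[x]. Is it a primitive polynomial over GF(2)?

Yes

Write f(x) = x^8 + x^7 + x^3 + x^2 + 1.
|GF(2^8)^×| = 2^8 − 1 = 255. Prime factorization: 255 = 3·5·17.
f is primitive ⇔ x has order 255 in GF(2)[x]/(f), i.e. x^(255/q) ≠ 1 for each prime q | 255.
x^(85) mod f = x^6 + x^3 + x^2 + x.
x^(51) mod f = x^5 + x^4 + x^2 + 1.
x^(15) mod f = x^7 + x^6 + x^4 + x^3.
None equal 1, so x has full order 255; f is primitive.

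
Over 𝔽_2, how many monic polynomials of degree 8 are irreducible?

30

x^(2^8) − x is the product of all monic irreducibles of degree dividing 8; Möbius inversion gives N = (1/8) Σ μ(8/d)·2^d.
Divisors of 8: 1, 2, 4, 8; μ(8/d) for each: 0, 0, -1, 1.
Σ = − 2^4 + 2^8 = 240.
N = 240/8 = 30.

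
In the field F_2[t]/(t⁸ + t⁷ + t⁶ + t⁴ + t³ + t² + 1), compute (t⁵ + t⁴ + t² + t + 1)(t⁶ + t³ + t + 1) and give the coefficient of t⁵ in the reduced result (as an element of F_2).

1

Multiply in F_2[t]: (t⁵ + t⁴ + t² + t + 1)·(t⁶ + t³ + t + 1) = t¹¹ + t¹⁰ + t⁵ + 1.
Reduce using t⁸ ≡ t⁷ + t⁶ + t⁴ + t³ + t² + 1 (mod t⁸ + t⁷ + t⁶ + t⁴ + t³ + t² + 1).
Reduced: t⁷ + t⁵ + t³ + t² + t.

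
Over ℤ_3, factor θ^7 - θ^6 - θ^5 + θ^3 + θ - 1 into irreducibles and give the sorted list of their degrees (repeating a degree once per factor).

1, 1, 2, 3

Write f(θ) = θ^7 - θ^6 - θ^5 + θ^3 + θ - 1.
Roots in ℤ_3: f(0) = 2; f(1) = 0 → root; f(2) = 2.
Linear factors from roots: (θ - 1).
Complete factorization: f(θ) = (θ - 1)^2·(θ^2 - θ - 1)·(θ^3 - θ^2 + 1).
Factor degrees with multiplicity: 1 + 1 + 2 + 3 = 7.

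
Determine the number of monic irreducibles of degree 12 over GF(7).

x^(7^12) − x is the product of all monic irreducibles of degree dividing 12; Möbius inversion gives N = (1/12) Σ μ(12/d)·7^d.
Divisors of 12: 1, 2, 3, 4, 6, 12; μ(12/d) for each: 0, 1, 0, -1, -1, 1.
Σ = 7^2 − 7^4 − 7^6 + 7^12 = 13841167200.
N = 13841167200/12 = 1153430600.

1153430600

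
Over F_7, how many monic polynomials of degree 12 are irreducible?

1153430600

The number of monic irreducibles of degree 12 over GF(7) is (1/12)·Σ_{d∣12} μ(12/d) 7^d.
Divisors of 12: 1, 2, 3, 4, 6, 12; μ(12/d) for each: 0, 1, 0, -1, -1, 1.
Σ = 7^2 − 7^4 − 7^6 + 7^12 = 13841167200.
N = 13841167200/12 = 1153430600.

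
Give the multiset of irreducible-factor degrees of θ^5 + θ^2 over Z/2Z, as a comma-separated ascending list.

1, 1, 1, 2

Write h(θ) = θ^5 + θ^2.
Roots in Z/2Z: h(0) = 0 → root; h(1) = 0 → root.
Linear factors from roots: (θ), (θ + 1).
Complete factorization: h(θ) = (θ + 1)·(θ)^2·(θ^2 + θ + 1).
Factor degrees with multiplicity: 1 + 1 + 1 + 2 = 5.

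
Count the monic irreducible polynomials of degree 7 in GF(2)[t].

x^(2^7) − x is the product of all monic irreducibles of degree dividing 7; Möbius inversion gives N = (1/7) Σ μ(7/d)·2^d.
Divisors of 7: 1, 7; μ(7/d) for each: -1, 1.
Σ = − 2^1 + 2^7 = 126.
N = 126/7 = 18.

18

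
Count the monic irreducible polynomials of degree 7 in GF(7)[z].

The number of monic irreducibles of degree 7 over GF(7) is (1/7)·Σ_{d∣7} μ(7/d) 7^d.
Divisors of 7: 1, 7; μ(7/d) for each: -1, 1.
Σ = − 7^1 + 7^7 = 823536.
N = 823536/7 = 117648.

117648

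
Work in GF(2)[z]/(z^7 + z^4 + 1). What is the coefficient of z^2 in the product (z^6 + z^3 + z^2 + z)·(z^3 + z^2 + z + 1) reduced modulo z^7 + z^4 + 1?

1

Multiply in GF(2)[z]: (z^6 + z^3 + z^2 + z)·(z^3 + z^2 + z + 1) = z^9 + z^8 + z^7 + z^4 + z^3 + z.
Reduce using z^7 ≡ z^4 + 1 (mod z^7 + z^4 + 1).
Reduced: z^6 + z^5 + z^3 + z^2 + 1.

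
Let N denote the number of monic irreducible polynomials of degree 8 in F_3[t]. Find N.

The number of monic irreducibles of degree 8 over GF(3) is (1/8)·Σ_{d∣8} μ(8/d) 3^d.
Divisors of 8: 1, 2, 4, 8; μ(8/d) for each: 0, 0, -1, 1.
Σ = − 3^4 + 3^8 = 6480.
N = 6480/8 = 810.

810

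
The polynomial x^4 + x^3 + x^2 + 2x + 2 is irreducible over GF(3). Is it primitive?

Yes

Write f(x) = x^4 + x^3 + x^2 + 2x + 2.
|GF(3^4)^×| = 3^4 − 1 = 80. Prime factorization: 80 = 2^4·5.
f is primitive ⇔ x has order 80 in GF(3)[x]/(f), i.e. x^(80/q) ≠ 1 for each prime q | 80.
x^(40) mod f = 2.
x^(16) mod f = 2x^3 + 1.
None equal 1, so x has full order 80; f is primitive.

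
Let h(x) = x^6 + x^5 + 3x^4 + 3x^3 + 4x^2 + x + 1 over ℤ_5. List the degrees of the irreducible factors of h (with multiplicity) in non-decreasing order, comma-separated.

Roots in ℤ_5: h(0) = 1; h(1) = 4; h(2) = 2; h(3) = 1; h(4) = 4.
Complete factorization: h(x) = (x^6 + x^5 + 3x^4 + 3x^3 + 4x^2 + x + 1).
Factor degrees with multiplicity: 6 = 6.

6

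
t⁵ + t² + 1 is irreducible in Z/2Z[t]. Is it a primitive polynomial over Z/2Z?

Yes

Write f(t) = t⁵ + t² + 1.
|GF(2^5)^×| = 2^5 − 1 = 31. Prime factorization: 31 = 31.
f is primitive ⇔ t has order 31 in GF(2)[t]/(f), i.e. t^(31/q) ≠ 1 for each prime q | 31.
t^(1) mod f = t.
None equal 1, so t has full order 31; f is primitive.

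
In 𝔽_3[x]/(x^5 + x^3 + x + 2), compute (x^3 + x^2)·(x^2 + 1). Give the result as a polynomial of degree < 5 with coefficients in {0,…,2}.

x^4 + x^2 + 2x + 1

Multiply in 𝔽_3[x]: (x^3 + x^2)·(x^2 + 1) = x^5 + x^4 + x^3 + x^2.
Reduce using x^5 ≡ 2x^3 + 2x + 1 (mod x^5 + x^3 + x + 2).
Reduced: x^4 + x^2 + 2x + 1.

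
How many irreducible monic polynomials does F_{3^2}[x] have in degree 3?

Gauss's count: N_{9}(3) = (1/3) Σ_{d|3} μ(3/d)·9^d.
Divisors of 3: 1, 3; μ(3/d) for each: -1, 1.
Σ = − 9^1 + 9^3 = 720.
N = 720/3 = 240.

240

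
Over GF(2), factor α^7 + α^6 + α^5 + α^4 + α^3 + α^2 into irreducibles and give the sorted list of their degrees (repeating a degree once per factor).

1, 1, 1, 2, 2

Write f(α) = α^7 + α^6 + α^5 + α^4 + α^3 + α^2.
Roots in GF(2): f(0) = 0 → root; f(1) = 0 → root.
Linear factors from roots: (α), (α + 1).
Complete factorization: f(α) = (α + 1)·(α)^2·(α^2 + α + 1)^2.
Factor degrees with multiplicity: 1 + 1 + 1 + 2 + 2 = 7.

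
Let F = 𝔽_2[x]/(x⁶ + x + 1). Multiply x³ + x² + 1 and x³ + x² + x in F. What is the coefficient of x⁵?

0

Multiply in 𝔽_2[x]: (x³ + x² + 1)·(x³ + x² + x) = x⁶ + x² + x.
Reduce using x⁶ ≡ x + 1 (mod x⁶ + x + 1).
Reduced: x² + 1.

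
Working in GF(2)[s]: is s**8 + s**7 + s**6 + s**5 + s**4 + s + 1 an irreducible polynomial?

Yes

Write m(s) = s**8 + s**7 + s**6 + s**5 + s**4 + s + 1.
Check for roots in GF(2): m(0) = 1; m(1) = 1.
No roots, so no linear factors.
Monic irreducibles of degree 2 over GF(2): s**2 + s + 1.
None of them divide m (all give nonzero remainder).
Monic irreducibles of degree 3 over GF(2): s**3 + s + 1, s**3 + s**2 + 1.
None of them divide m (all give nonzero remainder).
Monic irreducibles of degree 4 over GF(2): s**4 + s + 1, s**4 + s**3 + 1, s**4 + s**3 + s**2 + s + 1.
None of them divide m (all give nonzero remainder).
No irreducible factor of degree ≤ 4 exists, so m is irreducible over GF(2).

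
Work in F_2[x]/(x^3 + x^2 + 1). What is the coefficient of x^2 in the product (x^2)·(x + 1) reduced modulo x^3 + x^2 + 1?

Multiply in F_2[x]: (x^2)·(x + 1) = x^3 + x^2.
Reduce using x^3 ≡ x^2 + 1 (mod x^3 + x^2 + 1).
Reduced: 1.

0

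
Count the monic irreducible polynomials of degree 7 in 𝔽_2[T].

The number of monic irreducibles of degree 7 over GF(2) is (1/7)·Σ_{d∣7} μ(7/d) 2^d.
Divisors of 7: 1, 7; μ(7/d) for each: -1, 1.
Σ = − 2^1 + 2^7 = 126.
N = 126/7 = 18.

18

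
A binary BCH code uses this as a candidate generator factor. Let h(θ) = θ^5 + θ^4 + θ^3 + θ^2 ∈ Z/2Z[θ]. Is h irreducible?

No

Check for roots in Z/2Z: h(0) = 0 → root; h(1) = 0 → root.
h(0) = 0, so (θ) divides h(θ); h is reducible.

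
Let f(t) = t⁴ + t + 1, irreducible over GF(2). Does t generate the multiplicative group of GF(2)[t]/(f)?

Yes

|GF(2^4)^×| = 2^4 − 1 = 15. Prime factorization: 15 = 3·5.
f is primitive ⇔ t has order 15 in GF(2)[t]/(f), i.e. t^(15/q) ≠ 1 for each prime q | 15.
t^(5) mod f = t² + t.
t^(3) mod f = t³.
None equal 1, so t has full order 15; f is primitive.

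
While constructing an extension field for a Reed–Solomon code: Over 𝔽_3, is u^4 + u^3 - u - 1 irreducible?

Write g(u) = u^4 + u^3 - u - 1.
Check for roots in 𝔽_3: g(0) = 2; g(1) = 0 → root; g(2) = 0 → root.
g(1) = 0, so (u − 1) divides g(u); g is reducible.

No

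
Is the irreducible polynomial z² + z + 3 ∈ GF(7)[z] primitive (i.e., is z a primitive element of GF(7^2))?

Write f(z) = z² + z + 3.
|GF(7^2)^×| = 7^2 − 1 = 48. Prime factorization: 48 = 2^4·3.
f is primitive ⇔ z has order 48 in GF(7)[z]/(f), i.e. z^(48/q) ≠ 1 for each prime q | 48.
z^(24) mod f = 6.
z^(16) mod f = 2.
None equal 1, so z has full order 48; f is primitive.

Yes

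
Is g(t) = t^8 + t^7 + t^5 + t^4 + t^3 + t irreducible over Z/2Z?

Check for roots in Z/2Z: g(0) = 0 → root; g(1) = 0 → root.
g(0) = 0, so (t) divides g(t); g is reducible.

No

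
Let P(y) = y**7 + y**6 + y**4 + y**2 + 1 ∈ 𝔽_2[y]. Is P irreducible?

Check for roots in 𝔽_2: P(0) = 1; P(1) = 1.
No roots, so no linear factors.
Monic irreducibles of degree 2 over GF(2): y**2 + y + 1.
None of them divide P (all give nonzero remainder).
Monic irreducibles of degree 3 over GF(2): y**3 + y + 1, y**3 + y**2 + 1.
None of them divide P (all give nonzero remainder).
No irreducible factor of degree ≤ 3 exists, so P is irreducible over GF(2).

Yes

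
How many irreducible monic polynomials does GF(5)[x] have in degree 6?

2580

By the necklace-counting formula, N_5(6) = (1/6) Σ_{d|6} μ(6/d)·5^d.
Divisors of 6: 1, 2, 3, 6; μ(6/d) for each: 1, -1, -1, 1.
Σ = 5^1 − 5^2 − 5^3 + 5^6 = 15480.
N = 15480/6 = 2580.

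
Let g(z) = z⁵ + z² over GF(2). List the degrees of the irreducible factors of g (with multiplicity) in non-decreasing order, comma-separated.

1, 1, 1, 2

Roots in GF(2): g(0) = 0 → root; g(1) = 0 → root.
Linear factors from roots: (z), (z + 1).
Complete factorization: g(z) = (z + 1)·(z)^2·(z² + z + 1).
Factor degrees with multiplicity: 1 + 1 + 1 + 2 = 5.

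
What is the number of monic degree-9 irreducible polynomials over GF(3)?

x^(3^9) − x is the product of all monic irreducibles of degree dividing 9; Möbius inversion gives N = (1/9) Σ μ(9/d)·3^d.
Divisors of 9: 1, 3, 9; μ(9/d) for each: 0, -1, 1.
Σ = − 3^3 + 3^9 = 19656.
N = 19656/9 = 2184.

2184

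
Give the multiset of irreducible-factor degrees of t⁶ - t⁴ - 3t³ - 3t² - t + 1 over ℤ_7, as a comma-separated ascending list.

Write f(t) = t⁶ - t⁴ - 3t³ - 3t² - t + 1.
Linear factors from roots: (t + 2).
Complete factorization: f(t) = (t + 2)·(t² + 2t + 2)·(t³ + 3t² + 2t + 2).
Factor degrees with multiplicity: 1 + 2 + 3 = 6.

1, 2, 3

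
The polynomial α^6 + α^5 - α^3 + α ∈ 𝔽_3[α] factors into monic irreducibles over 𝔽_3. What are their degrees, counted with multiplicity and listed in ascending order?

Write f(α) = α^6 + α^5 - α^3 + α.
Roots in 𝔽_3: f(0) = 0 → root; f(1) = 2; f(2) = 0 → root.
Linear factors from roots: (α), (α + 1).
Complete factorization: f(α) = (α)·(α + 1)^2·(α^3 - α^2 + α + 1).
Factor degrees with multiplicity: 1 + 1 + 1 + 3 = 6.

1, 1, 1, 3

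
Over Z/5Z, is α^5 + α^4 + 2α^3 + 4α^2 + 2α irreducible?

Write P(α) = α^5 + α^4 + 2α^3 + 4α^2 + 2α.
Check for roots in Z/5Z: P(0) = 0 → root; P(1) = 0 → root; P(2) = 4; P(3) = 0 → root; P(4) = 0 → root.
P(0) = 0, so (α) divides P(α); P is reducible.

No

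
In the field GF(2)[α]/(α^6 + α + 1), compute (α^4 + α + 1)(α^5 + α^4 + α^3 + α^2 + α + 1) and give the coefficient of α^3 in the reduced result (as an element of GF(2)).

Multiply in GF(2)[α]: (α^4 + α + 1)·(α^5 + α^4 + α^3 + α^2 + α + 1) = α^9 + α^8 + α^7 + α^5 + α^4 + 1.
Reduce using α^6 ≡ α + 1 (mod α^6 + α + 1).
Reduced: α^5 + α + 1.

0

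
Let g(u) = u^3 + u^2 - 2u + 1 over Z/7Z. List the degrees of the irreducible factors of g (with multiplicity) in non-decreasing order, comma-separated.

Complete factorization: g(u) = (u^3 + u^2 - 2u + 1).
Factor degrees with multiplicity: 3 = 3.

3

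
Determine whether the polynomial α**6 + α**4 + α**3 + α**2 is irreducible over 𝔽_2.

No

Write g(α) = α**6 + α**4 + α**3 + α**2.
Check for roots in 𝔽_2: g(0) = 0 → root; g(1) = 0 → root.
g(0) = 0, so (α) divides g(α); g is reducible.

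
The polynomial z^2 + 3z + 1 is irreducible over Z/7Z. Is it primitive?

Write f(z) = z^2 + 3z + 1.
|GF(7^2)^×| = 7^2 − 1 = 48. Prime factorization: 48 = 2^4·3.
f is primitive ⇔ z has order 48 in GF(7)[z]/(f), i.e. z^(48/q) ≠ 1 for each prime q | 48.
z^(24) mod f = 1
z^(16) mod f = 1
Since z^(24) = 1, the order of z divides 24 < 48; not primitive.

No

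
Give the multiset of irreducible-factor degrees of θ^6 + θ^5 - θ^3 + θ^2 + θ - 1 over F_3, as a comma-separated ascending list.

1, 2, 3

Write f(θ) = θ^6 + θ^5 - θ^3 + θ^2 + θ - 1.
Roots in F_3: f(0) = 2; f(1) = 2; f(2) = 0 → root.
Linear factors from roots: (θ + 1).
Complete factorization: f(θ) = (θ + 1)·(θ^2 + 1)·(θ^3 - θ - 1).
Factor degrees with multiplicity: 1 + 2 + 3 = 6.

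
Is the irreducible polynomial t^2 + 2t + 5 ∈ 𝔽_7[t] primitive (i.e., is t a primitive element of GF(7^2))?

Write f(t) = t^2 + 2t + 5.
|GF(7^2)^×| = 7^2 − 1 = 48. Prime factorization: 48 = 2^4·3.
f is primitive ⇔ t has order 48 in GF(7)[t]/(f), i.e. t^(48/q) ≠ 1 for each prime q | 48.
t^(24) mod f = 6.
t^(16) mod f = 4.
None equal 1, so t has full order 48; f is primitive.

Yes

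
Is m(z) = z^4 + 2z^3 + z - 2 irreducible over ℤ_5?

Yes

Check for roots in ℤ_5: m(0) = 3; m(1) = 2; m(2) = 2; m(3) = 1; m(4) = 1.
No roots, so no linear factors.
Degree-2 irreducible divisors: test the 10 monic irreducibles of degree 2 over GF(5).
None of them divide m (all give nonzero remainder).
No irreducible factor of degree ≤ 2 exists, so m is irreducible over GF(5).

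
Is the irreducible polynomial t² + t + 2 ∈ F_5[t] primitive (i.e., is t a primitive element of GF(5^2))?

Write f(t) = t² + t + 2.
|GF(5^2)^×| = 5^2 − 1 = 24. Prime factorization: 24 = 2^3·3.
f is primitive ⇔ t has order 24 in GF(5)[t]/(f), i.e. t^(24/q) ≠ 1 for each prime q | 24.
t^(12) mod f = 4.
t^(8) mod f = 3t + 1.
None equal 1, so t has full order 24; f is primitive.

Yes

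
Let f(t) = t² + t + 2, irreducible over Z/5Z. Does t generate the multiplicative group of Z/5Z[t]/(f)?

Yes

|GF(5^2)^×| = 5^2 − 1 = 24. Prime factorization: 24 = 2^3·3.
f is primitive ⇔ t has order 24 in GF(5)[t]/(f), i.e. t^(24/q) ≠ 1 for each prime q | 24.
t^(12) mod f = 4.
t^(8) mod f = 3t + 1.
None equal 1, so t has full order 24; f is primitive.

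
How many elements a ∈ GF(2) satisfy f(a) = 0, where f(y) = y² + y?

Evaluate at each of the 2 elements of GF(2):
f(0) = 0 → root; f(1) = 0 → root.
Roots: {0, 1}.

2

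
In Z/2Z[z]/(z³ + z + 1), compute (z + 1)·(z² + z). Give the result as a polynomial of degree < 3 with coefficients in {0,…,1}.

1

Multiply in Z/2Z[z]: (z + 1)·(z² + z) = z³ + z.
Reduce using z³ ≡ z + 1 (mod z³ + z + 1).
Reduced: 1.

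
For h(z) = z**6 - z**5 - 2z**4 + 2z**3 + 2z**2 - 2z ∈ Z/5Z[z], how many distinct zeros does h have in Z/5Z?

Evaluate at each of the 5 elements of Z/5Z:
h(0) = 0 → root; h(1) = 0 → root; h(2) = 0 → root; h(3) = 0 → root; h(4) = 2.
Roots: {0, 1, 2, 3}.

4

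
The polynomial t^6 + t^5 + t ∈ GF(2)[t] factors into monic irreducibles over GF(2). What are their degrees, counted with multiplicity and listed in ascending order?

1, 2, 3

Write g(t) = t^6 + t^5 + t.
Roots in GF(2): g(0) = 0 → root; g(1) = 1.
Linear factors from roots: (t).
Complete factorization: g(t) = (t)·(t^2 + t + 1)·(t^3 + t + 1).
Factor degrees with multiplicity: 1 + 2 + 3 = 6.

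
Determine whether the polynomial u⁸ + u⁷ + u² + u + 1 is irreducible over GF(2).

Write g(u) = u⁸ + u⁷ + u² + u + 1.
Check for roots in GF(2): g(0) = 1; g(1) = 1.
No roots, so no linear factors.
Monic irreducibles of degree 2 over GF(2): u² + u + 1.
None of them divide g (all give nonzero remainder).
Monic irreducibles of degree 3 over GF(2): u³ + u + 1, u³ + u² + 1.
None of them divide g (all give nonzero remainder).
Monic irreducibles of degree 4 over GF(2): u⁴ + u + 1, u⁴ + u³ + 1, u⁴ + u³ + u² + u + 1.
None of them divide g (all give nonzero remainder).
No irreducible factor of degree ≤ 4 exists, so g is irreducible over GF(2).

Yes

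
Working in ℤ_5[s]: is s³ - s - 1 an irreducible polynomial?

No

Write h(s) = s³ - s - 1.
Check for roots in ℤ_5: h(0) = 4; h(1) = 4; h(2) = 0 → root; h(3) = 3; h(4) = 4.
h(2) = 0, so (s − 2) divides h(s); h is reducible.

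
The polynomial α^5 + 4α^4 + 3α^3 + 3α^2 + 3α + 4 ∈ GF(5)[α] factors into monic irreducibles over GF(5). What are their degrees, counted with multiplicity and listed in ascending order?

5

Write h(α) = α^5 + 4α^4 + 3α^3 + 3α^2 + 3α + 4.
Roots in GF(5): h(0) = 4; h(1) = 3; h(2) = 2; h(3) = 3; h(4) = 4.
Complete factorization: h(α) = (α^5 + 4α^4 + 3α^3 + 3α^2 + 3α + 4).
Factor degrees with multiplicity: 5 = 5.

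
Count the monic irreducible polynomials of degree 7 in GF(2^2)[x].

2340

By the necklace-counting formula, N_4(7) = (1/7) Σ_{d|7} μ(7/d)·4^d.
Divisors of 7: 1, 7; μ(7/d) for each: -1, 1.
Σ = − 4^1 + 4^7 = 16380.
N = 16380/7 = 2340.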